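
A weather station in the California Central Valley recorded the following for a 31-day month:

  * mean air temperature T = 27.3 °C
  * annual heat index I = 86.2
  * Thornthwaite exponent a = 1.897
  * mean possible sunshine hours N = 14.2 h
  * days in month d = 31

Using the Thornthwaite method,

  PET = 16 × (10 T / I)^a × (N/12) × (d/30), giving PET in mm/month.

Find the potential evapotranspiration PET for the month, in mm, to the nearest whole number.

174 mm

10T/I = 10 × 27.3 / 86.2 = 3.1671
(10T/I)^a = 3.1671^1.897 = 8.9075
Uncorrected PET = 16 × 8.9075 = 142.520 mm
Correction = (N/12)(d/30) = (14.2/12)(31/30) = 1.2228
PET = 142.520 × 1.2228 = 174.273 mm/month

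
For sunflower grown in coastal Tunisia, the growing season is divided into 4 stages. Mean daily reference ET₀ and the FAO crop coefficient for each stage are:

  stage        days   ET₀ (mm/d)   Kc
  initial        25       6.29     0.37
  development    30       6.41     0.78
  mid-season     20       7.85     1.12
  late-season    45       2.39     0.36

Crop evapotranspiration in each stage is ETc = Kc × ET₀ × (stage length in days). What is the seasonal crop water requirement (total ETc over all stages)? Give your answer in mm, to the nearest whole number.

initial: 0.37 × 6.29 × 25 = 58.18 mm
development: 0.78 × 6.41 × 30 = 149.99 mm
mid-season: 1.12 × 7.85 × 20 = 175.84 mm
late-season: 0.36 × 2.39 × 45 = 38.72 mm
Seasonal total = 422.73 mm

423 mm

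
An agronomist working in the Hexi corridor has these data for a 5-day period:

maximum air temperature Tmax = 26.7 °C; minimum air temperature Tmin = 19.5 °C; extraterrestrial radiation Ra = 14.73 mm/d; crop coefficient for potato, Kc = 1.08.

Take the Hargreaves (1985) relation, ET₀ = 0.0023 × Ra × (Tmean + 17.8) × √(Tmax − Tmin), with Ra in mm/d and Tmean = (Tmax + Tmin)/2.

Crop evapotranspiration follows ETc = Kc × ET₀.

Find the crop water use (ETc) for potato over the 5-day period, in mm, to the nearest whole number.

20 mm

Tmean = (26.7 + 19.5)/2 = 23.10 °C
ET₀ = 0.0023 × 14.73 × (23.10 + 17.8) × √7.2 = 0.0023 × 14.73 × 40.90 × 2.6833 = 3.7181 mm/d
ETc = Kc × ET₀ = 1.08 × 3.7181 = 4.0155 mm/d
Over 5 days: 4.0155 × 5 = 20.078 mm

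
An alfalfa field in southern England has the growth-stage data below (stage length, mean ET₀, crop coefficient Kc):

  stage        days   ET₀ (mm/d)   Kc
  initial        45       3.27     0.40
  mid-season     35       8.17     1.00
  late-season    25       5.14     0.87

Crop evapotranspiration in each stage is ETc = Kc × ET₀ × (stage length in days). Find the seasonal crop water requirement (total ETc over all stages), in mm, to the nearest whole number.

initial: 0.40 × 3.27 × 45 = 58.86 mm
mid-season: 1.00 × 8.17 × 35 = 285.95 mm
late-season: 0.87 × 5.14 × 25 = 111.80 mm
Seasonal total = 456.61 mm

457 mm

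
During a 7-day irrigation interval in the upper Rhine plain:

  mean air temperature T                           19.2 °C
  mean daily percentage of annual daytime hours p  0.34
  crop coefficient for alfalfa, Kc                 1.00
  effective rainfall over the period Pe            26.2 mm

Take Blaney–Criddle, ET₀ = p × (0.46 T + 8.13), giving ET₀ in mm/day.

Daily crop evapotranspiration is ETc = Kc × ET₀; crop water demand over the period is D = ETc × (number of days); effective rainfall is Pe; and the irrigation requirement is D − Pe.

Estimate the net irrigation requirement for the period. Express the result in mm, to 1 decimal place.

14.2 mm

ET₀ = 0.34 × (0.46 × 19.2 + 8.13) = 0.34 × 16.962 = 5.7671 mm/d
ETc = Kc × ET₀ = 1.00 × 5.7671 = 5.7671 mm/d
Crop demand D = ETc × 7 d = 5.7671 × 7 = 40.370 mm
D − Pe = 40.370 − 26.2 = 14.170 mm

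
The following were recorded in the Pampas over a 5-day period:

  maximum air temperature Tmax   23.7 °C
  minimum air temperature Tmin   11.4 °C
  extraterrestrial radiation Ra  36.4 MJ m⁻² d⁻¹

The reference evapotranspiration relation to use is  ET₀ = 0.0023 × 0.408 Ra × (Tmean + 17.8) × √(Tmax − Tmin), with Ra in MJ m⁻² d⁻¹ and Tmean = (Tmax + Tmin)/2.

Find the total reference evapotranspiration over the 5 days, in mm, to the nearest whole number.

Tmean = (23.7 + 11.4)/2 = 17.55 °C
0.408 Ra = 0.408 × 36.4 = 14.8512 mm/d equivalent
ET₀ = 0.0023 × 14.8512 × (17.55 + 17.8) × √12.3 = 0.0023 × 14.8512 × 35.35 × 3.5071 = 4.2347 mm/d
Over 5 days: 4.2347 × 5 = 21.174 mm

21 mm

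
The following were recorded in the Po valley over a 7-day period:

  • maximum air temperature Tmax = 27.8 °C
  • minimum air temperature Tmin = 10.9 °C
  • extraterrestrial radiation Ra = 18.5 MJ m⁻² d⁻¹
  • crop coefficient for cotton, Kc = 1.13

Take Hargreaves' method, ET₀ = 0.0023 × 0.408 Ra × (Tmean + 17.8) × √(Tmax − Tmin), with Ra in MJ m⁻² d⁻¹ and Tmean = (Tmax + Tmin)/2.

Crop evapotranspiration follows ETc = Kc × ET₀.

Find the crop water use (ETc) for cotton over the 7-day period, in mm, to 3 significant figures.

21.0 mm

Tmean = (27.8 + 10.9)/2 = 19.35 °C
0.408 Ra = 0.408 × 18.5 = 7.5480 mm/d equivalent
ET₀ = 0.0023 × 7.5480 × (19.35 + 17.8) × √16.9 = 0.0023 × 7.5480 × 37.15 × 4.1110 = 2.6513 mm/d
ETc = Kc × ET₀ = 1.13 × 2.6513 = 2.9960 mm/d
Over 7 days: 2.9960 × 7 = 20.972 mm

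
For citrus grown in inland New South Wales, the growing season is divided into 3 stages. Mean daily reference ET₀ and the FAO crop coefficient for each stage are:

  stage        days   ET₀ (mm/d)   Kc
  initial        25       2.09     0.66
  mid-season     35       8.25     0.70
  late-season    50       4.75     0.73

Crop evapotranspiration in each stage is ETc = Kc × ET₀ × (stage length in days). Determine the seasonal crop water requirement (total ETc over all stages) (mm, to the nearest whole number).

410 mm

initial: 0.66 × 2.09 × 25 = 34.49 mm
mid-season: 0.70 × 8.25 × 35 = 202.13 mm
late-season: 0.73 × 4.75 × 50 = 173.38 mm
Seasonal total = 410.00 mm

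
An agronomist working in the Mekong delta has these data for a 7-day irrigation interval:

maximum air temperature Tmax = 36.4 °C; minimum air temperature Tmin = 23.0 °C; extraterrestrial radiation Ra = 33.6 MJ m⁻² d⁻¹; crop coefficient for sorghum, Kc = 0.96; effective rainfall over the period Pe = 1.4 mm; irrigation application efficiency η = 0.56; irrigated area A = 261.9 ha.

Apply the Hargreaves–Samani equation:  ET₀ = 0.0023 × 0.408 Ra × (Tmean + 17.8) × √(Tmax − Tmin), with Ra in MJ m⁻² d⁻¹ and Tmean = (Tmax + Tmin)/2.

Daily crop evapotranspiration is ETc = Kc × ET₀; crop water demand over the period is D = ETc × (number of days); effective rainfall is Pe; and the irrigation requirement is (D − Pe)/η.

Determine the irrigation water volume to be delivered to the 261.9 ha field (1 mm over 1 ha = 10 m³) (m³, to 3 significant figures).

Tmean = (36.4 + 23.0)/2 = 29.70 °C
0.408 Ra = 0.408 × 33.6 = 13.7088 mm/d equivalent
ET₀ = 0.0023 × 13.7088 × (29.70 + 17.8) × √13.4 = 0.0023 × 13.7088 × 47.50 × 3.6606 = 5.4824 mm/d
ETc = Kc × ET₀ = 0.96 × 5.4824 = 5.2631 mm/d
Crop demand D = ETc × 7 d = 5.2631 × 7 = 36.842 mm
D − Pe = 36.842 − 1.4 = 35.442 mm
Gross irrigation = 35.442 / 0.56 = 63.289 mm
Volume = 63.289 mm × 261.9 ha × 10 = 165753.9 m³

166000 m³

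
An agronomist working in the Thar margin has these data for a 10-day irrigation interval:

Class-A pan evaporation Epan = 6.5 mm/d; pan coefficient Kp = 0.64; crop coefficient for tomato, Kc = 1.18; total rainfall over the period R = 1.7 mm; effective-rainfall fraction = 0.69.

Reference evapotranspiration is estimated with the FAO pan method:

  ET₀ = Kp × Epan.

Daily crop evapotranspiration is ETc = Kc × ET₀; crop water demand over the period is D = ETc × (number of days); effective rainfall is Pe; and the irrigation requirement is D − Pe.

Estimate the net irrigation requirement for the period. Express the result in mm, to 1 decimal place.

ET₀ = 0.64 × 6.5 = 4.1600 mm/d
ETc = Kc × ET₀ = 1.18 × 4.1600 = 4.9088 mm/d
Crop demand D = ETc × 10 d = 4.9088 × 10 = 49.088 mm
Pe = 0.69 × 1.7 = 1.173 mm
D − Pe = 49.088 − 1.173 = 47.915 mm

47.9 mm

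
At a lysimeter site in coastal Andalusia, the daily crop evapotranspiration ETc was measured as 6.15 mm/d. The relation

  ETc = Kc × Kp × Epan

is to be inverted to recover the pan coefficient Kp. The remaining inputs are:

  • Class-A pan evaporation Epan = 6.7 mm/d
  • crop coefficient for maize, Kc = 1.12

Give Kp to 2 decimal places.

ETc = Kc × Kp × Epan  ⇒  Kp = ETc / (Kc × Epan)
Kp = 6.15 / (1.12 × 6.7) = 6.15 / 7.504 = 0.8196

0.82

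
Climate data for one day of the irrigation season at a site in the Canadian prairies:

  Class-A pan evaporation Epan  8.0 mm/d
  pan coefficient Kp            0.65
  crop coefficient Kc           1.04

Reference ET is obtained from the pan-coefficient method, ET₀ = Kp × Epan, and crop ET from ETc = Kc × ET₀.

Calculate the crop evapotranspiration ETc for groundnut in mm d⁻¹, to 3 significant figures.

ET₀ = 0.65 × 8.0 = 5.2000 mm/d
ETc = Kc × ET₀ = 1.04 × 5.2000 = 5.4080 mm/d

5.41 mm d⁻¹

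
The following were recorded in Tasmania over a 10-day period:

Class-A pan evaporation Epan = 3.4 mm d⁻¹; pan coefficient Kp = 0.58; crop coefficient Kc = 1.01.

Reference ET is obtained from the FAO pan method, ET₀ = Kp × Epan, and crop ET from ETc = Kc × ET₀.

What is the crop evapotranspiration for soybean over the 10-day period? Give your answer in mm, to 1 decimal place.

19.9 mm

ET₀ = 0.58 × 3.4 = 1.9720 mm/d
ETc = Kc × ET₀ = 1.01 × 1.9720 = 1.9917 mm/d
Over 10 days: 1.9917 × 10 = 19.917 mm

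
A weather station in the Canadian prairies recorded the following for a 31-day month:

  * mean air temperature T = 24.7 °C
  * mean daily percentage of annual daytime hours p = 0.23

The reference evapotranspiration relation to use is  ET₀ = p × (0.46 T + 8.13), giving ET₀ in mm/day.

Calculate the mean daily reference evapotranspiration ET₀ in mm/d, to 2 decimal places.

4.48 mm/d

ET₀ = 0.23 × (0.46 × 24.7 + 8.13) = 0.23 × 19.492 = 4.4832 mm/d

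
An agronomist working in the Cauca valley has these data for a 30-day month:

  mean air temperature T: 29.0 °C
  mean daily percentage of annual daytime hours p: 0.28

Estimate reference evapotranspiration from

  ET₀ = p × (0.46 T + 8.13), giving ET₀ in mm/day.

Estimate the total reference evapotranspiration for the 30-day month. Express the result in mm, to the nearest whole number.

ET₀ = 0.28 × (0.46 × 29.0 + 8.13) = 0.28 × 21.470 = 6.0116 mm/d
Monthly total = 6.0116 × 30 = 180.348 mm

180 mm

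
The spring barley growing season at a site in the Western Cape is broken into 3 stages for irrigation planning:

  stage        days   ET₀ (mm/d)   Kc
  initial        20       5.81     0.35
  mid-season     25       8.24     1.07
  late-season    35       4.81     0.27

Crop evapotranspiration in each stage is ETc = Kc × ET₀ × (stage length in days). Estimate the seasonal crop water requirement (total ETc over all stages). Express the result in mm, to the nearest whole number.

initial: 0.35 × 5.81 × 20 = 40.67 mm
mid-season: 1.07 × 8.24 × 25 = 220.42 mm
late-season: 0.27 × 4.81 × 35 = 45.45 mm
Seasonal total = 306.54 mm

307 mm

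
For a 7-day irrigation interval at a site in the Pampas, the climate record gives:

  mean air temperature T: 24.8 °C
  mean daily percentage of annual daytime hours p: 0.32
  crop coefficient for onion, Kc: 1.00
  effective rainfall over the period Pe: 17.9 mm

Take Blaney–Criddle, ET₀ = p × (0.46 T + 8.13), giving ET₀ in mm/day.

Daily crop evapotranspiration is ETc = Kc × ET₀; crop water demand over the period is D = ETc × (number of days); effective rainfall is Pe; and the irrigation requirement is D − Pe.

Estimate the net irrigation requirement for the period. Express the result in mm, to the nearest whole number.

26 mm

ET₀ = 0.32 × (0.46 × 24.8 + 8.13) = 0.32 × 19.538 = 6.2522 mm/d
ETc = Kc × ET₀ = 1.00 × 6.2522 = 6.2522 mm/d
Crop demand D = ETc × 7 d = 6.2522 × 7 = 43.765 mm
D − Pe = 43.765 − 17.9 = 25.865 mm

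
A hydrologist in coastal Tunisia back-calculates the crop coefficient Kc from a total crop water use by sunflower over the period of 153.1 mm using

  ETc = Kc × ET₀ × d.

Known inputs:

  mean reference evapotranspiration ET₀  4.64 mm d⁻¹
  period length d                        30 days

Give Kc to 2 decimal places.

1.10

ETc = Kc × ET₀ × d  ⇒  Kc = ETc / (ET₀ × d)
Kc = 153.1 / (4.64 × 30) = 153.1 / 139.20 = 1.0999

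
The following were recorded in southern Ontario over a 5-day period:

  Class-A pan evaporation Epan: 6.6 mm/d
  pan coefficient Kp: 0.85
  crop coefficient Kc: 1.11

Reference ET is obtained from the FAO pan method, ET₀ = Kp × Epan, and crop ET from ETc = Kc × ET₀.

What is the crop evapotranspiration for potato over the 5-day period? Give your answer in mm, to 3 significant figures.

ET₀ = 0.85 × 6.6 = 5.6100 mm/d
ETc = Kc × ET₀ = 1.11 × 5.6100 = 6.2271 mm/d
Over 5 days: 6.2271 × 5 = 31.136 mm

31.1 mm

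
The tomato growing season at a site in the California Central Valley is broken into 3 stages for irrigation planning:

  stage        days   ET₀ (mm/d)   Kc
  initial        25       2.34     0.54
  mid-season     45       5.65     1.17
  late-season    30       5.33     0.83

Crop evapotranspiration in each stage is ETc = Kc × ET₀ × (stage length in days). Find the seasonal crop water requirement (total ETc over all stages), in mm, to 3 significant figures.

462 mm

initial: 0.54 × 2.34 × 25 = 31.59 mm
mid-season: 1.17 × 5.65 × 45 = 297.47 mm
late-season: 0.83 × 5.33 × 30 = 132.72 mm
Seasonal total = 461.78 mm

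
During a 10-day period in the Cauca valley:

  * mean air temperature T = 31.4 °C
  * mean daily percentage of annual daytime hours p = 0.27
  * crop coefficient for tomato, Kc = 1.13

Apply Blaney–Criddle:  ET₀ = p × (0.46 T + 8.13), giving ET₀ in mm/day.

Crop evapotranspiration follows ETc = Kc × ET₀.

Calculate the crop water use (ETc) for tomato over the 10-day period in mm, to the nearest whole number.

69 mm

ET₀ = 0.27 × (0.46 × 31.4 + 8.13) = 0.27 × 22.574 = 6.0950 mm/d
ETc = Kc × ET₀ = 1.13 × 6.0950 = 6.8874 mm/d
Over 10 days: 6.8874 × 10 = 68.874 mm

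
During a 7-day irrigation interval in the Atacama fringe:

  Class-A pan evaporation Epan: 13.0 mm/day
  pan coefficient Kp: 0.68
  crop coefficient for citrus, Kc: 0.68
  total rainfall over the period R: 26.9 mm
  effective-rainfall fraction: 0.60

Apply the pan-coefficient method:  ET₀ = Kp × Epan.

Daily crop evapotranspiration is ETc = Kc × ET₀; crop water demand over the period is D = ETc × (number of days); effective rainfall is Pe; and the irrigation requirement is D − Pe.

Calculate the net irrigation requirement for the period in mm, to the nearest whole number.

ET₀ = 0.68 × 13.0 = 8.8400 mm/d
ETc = Kc × ET₀ = 0.68 × 8.8400 = 6.0112 mm/d
Crop demand D = ETc × 7 d = 6.0112 × 7 = 42.078 mm
Pe = 0.60 × 26.9 = 16.140 mm
D − Pe = 42.078 − 16.140 = 25.938 mm

26 mm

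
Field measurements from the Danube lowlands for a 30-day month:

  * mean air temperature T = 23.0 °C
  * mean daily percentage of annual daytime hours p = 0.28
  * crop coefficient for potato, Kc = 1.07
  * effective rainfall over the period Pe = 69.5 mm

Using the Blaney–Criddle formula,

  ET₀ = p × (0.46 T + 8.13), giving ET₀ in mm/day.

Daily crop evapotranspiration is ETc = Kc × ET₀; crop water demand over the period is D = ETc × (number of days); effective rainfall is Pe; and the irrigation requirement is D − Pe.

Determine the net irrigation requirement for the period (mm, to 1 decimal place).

ET₀ = 0.28 × (0.46 × 23.0 + 8.13) = 0.28 × 18.710 = 5.2388 mm/d
ETc = Kc × ET₀ = 1.07 × 5.2388 = 5.6055 mm/d
Crop demand D = ETc × 30 d = 5.6055 × 30 = 168.165 mm
D − Pe = 168.165 − 69.5 = 98.665 mm

98.7 mm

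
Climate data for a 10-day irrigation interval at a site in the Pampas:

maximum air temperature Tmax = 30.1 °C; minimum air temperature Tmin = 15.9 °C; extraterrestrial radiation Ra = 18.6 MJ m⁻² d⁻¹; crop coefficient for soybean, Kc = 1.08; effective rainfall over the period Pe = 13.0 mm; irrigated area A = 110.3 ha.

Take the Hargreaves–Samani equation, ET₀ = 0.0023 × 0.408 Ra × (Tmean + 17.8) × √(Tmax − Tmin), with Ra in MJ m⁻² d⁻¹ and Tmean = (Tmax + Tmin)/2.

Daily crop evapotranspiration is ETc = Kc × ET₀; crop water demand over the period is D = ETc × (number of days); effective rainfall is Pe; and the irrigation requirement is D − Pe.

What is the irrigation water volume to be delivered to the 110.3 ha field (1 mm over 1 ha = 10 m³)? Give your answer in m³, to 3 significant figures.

Tmean = (30.1 + 15.9)/2 = 23.00 °C
0.408 Ra = 0.408 × 18.6 = 7.5888 mm/d equivalent
ET₀ = 0.0023 × 7.5888 × (23.00 + 17.8) × √14.2 = 0.0023 × 7.5888 × 40.80 × 3.7683 = 2.6835 mm/d
ETc = Kc × ET₀ = 1.08 × 2.6835 = 2.8982 mm/d
Crop demand D = ETc × 10 d = 2.8982 × 10 = 28.982 mm
D − Pe = 28.982 − 13.0 = 15.982 mm
Volume = 15.982 mm × 110.3 ha × 10 = 17628.1 m³

17600 m³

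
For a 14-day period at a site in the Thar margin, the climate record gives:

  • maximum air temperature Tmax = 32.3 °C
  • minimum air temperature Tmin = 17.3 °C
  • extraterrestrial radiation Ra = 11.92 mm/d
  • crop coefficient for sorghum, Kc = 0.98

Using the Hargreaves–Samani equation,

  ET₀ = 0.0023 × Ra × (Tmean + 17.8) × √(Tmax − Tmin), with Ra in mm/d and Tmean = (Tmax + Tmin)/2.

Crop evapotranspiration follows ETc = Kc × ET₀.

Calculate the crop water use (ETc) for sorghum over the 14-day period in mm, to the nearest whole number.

Tmean = (32.3 + 17.3)/2 = 24.80 °C
ET₀ = 0.0023 × 11.92 × (24.80 + 17.8) × √15.0 = 0.0023 × 11.92 × 42.60 × 3.8730 = 4.5234 mm/d
ETc = Kc × ET₀ = 0.98 × 4.5234 = 4.4329 mm/d
Over 14 days: 4.4329 × 14 = 62.061 mm

62 mm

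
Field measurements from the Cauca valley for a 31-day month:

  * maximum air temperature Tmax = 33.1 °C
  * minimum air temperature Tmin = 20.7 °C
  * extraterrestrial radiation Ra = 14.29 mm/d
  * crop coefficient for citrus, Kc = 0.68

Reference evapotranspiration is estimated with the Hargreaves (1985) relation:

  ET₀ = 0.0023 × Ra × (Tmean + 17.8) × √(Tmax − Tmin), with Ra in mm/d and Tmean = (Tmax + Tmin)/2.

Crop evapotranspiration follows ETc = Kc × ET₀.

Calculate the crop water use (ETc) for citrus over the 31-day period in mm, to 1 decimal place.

Tmean = (33.1 + 20.7)/2 = 26.90 °C
ET₀ = 0.0023 × 14.29 × (26.90 + 17.8) × √12.4 = 0.0023 × 14.29 × 44.70 × 3.5214 = 5.1735 mm/d
ETc = Kc × ET₀ = 0.68 × 5.1735 = 3.5180 mm/d
Over 31 days: 3.5180 × 31 = 109.058 mm

109.1 mm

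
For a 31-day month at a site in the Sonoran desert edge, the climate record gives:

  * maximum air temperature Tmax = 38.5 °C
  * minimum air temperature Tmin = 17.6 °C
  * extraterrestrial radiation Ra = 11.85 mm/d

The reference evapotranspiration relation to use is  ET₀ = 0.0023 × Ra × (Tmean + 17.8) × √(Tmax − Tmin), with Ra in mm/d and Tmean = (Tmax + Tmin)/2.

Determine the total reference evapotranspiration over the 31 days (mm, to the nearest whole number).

Tmean = (38.5 + 17.6)/2 = 28.05 °C
ET₀ = 0.0023 × 11.85 × (28.05 + 17.8) × √20.9 = 0.0023 × 11.85 × 45.85 × 4.5717 = 5.7130 mm/d
Over 31 days: 5.7130 × 31 = 177.103 mm

177 mm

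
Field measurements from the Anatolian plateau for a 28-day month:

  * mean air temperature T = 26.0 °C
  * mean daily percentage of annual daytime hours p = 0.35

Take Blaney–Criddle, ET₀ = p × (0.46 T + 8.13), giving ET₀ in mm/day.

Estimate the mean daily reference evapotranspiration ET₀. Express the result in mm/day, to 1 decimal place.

ET₀ = 0.35 × (0.46 × 26.0 + 8.13) = 0.35 × 20.090 = 7.0315 mm/d

7.0 mm/day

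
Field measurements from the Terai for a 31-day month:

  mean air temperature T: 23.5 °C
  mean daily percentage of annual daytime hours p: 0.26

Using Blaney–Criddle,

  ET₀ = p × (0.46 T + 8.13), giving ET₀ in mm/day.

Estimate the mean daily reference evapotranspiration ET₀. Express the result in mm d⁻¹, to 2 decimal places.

4.92 mm d⁻¹

ET₀ = 0.26 × (0.46 × 23.5 + 8.13) = 0.26 × 18.940 = 4.9244 mm/d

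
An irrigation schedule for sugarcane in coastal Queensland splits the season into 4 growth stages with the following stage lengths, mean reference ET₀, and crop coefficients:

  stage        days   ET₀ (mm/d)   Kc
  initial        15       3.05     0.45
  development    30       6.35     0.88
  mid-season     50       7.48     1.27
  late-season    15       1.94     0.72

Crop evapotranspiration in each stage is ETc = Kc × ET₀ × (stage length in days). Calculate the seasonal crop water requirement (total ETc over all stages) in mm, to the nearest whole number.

initial: 0.45 × 3.05 × 15 = 20.59 mm
development: 0.88 × 6.35 × 30 = 167.64 mm
mid-season: 1.27 × 7.48 × 50 = 474.98 mm
late-season: 0.72 × 1.94 × 15 = 20.95 mm
Seasonal total = 684.16 mm

684 mm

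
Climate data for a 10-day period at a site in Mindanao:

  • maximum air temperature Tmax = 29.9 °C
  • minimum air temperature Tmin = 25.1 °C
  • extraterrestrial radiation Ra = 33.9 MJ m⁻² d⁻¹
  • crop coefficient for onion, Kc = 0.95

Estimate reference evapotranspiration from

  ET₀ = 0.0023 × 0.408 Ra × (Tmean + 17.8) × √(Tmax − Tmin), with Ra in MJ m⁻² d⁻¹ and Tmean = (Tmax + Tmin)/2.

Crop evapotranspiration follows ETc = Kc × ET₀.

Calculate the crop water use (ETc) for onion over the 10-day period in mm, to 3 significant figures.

30.0 mm

Tmean = (29.9 + 25.1)/2 = 27.50 °C
0.408 Ra = 0.408 × 33.9 = 13.8312 mm/d equivalent
ET₀ = 0.0023 × 13.8312 × (27.50 + 17.8) × √4.8 = 0.0023 × 13.8312 × 45.30 × 2.1909 = 3.1572 mm/d
ETc = Kc × ET₀ = 0.95 × 3.1572 = 2.9993 mm/d
Over 10 days: 2.9993 × 10 = 29.993 mm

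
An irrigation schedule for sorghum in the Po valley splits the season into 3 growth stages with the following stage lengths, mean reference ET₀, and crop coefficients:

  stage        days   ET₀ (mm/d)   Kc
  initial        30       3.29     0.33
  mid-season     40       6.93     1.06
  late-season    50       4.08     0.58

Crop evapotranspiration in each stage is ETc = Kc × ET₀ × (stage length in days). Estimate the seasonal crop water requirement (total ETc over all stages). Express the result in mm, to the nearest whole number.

445 mm

initial: 0.33 × 3.29 × 30 = 32.57 mm
mid-season: 1.06 × 6.93 × 40 = 293.83 mm
late-season: 0.58 × 4.08 × 50 = 118.32 mm
Seasonal total = 444.72 mm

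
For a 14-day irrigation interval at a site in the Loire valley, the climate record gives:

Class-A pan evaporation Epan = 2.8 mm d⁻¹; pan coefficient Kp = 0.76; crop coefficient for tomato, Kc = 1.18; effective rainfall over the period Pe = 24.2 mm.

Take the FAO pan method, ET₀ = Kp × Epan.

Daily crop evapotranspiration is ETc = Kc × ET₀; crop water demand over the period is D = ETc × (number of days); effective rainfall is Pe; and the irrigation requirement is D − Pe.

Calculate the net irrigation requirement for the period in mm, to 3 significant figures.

ET₀ = 0.76 × 2.8 = 2.1280 mm/d
ETc = Kc × ET₀ = 1.18 × 2.1280 = 2.5110 mm/d
Crop demand D = ETc × 14 d = 2.5110 × 14 = 35.154 mm
D − Pe = 35.154 − 24.2 = 10.954 mm

11.0 mm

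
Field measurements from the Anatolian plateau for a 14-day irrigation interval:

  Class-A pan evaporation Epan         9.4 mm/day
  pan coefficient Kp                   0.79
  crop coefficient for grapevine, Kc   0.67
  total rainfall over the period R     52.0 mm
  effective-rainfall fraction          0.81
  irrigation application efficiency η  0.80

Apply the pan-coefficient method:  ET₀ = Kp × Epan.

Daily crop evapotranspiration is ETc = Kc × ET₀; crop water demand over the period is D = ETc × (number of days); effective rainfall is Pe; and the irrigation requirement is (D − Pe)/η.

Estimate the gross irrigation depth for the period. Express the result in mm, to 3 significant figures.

ET₀ = 0.79 × 9.4 = 7.4260 mm/d
ETc = Kc × ET₀ = 0.67 × 7.4260 = 4.9754 mm/d
Crop demand D = ETc × 14 d = 4.9754 × 14 = 69.656 mm
Pe = 0.81 × 52.0 = 42.120 mm
D − Pe = 69.656 − 42.120 = 27.536 mm
Gross irrigation = 27.536 / 0.80 = 34.420 mm

34.4 mm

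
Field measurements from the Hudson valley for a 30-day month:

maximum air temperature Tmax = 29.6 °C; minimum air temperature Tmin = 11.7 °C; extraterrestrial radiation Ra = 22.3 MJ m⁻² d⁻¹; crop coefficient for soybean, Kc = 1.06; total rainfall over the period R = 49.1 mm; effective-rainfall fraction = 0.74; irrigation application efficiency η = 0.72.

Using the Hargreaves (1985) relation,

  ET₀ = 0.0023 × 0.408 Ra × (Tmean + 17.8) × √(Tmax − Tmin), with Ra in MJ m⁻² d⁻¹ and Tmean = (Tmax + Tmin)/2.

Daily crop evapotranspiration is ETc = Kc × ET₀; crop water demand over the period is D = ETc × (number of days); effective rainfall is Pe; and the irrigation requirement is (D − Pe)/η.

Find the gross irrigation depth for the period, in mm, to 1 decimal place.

Tmean = (29.6 + 11.7)/2 = 20.65 °C
0.408 Ra = 0.408 × 22.3 = 9.0984 mm/d equivalent
ET₀ = 0.0023 × 9.0984 × (20.65 + 17.8) × √17.9 = 0.0023 × 9.0984 × 38.45 × 4.2308 = 3.4042 mm/d
ETc = Kc × ET₀ = 1.06 × 3.4042 = 3.6085 mm/d
Crop demand D = ETc × 30 d = 3.6085 × 30 = 108.255 mm
Pe = 0.74 × 49.1 = 36.334 mm
D − Pe = 108.255 − 36.334 = 71.921 mm
Gross irrigation = 71.921 / 0.72 = 99.890 mm

99.9 mm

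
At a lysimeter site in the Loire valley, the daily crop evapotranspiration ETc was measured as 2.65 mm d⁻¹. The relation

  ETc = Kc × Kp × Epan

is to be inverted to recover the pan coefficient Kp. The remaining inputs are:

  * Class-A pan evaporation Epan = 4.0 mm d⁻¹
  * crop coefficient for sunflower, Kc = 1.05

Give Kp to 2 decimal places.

0.63

ETc = Kc × Kp × Epan  ⇒  Kp = ETc / (Kc × Epan)
Kp = 2.65 / (1.05 × 4.0) = 2.65 / 4.200 = 0.6310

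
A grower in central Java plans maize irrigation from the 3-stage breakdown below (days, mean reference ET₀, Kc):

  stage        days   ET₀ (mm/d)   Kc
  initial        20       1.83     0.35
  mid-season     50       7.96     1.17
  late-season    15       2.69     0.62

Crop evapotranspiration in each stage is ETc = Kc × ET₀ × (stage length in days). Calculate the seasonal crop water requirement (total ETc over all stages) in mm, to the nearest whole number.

503 mm

initial: 0.35 × 1.83 × 20 = 12.81 mm
mid-season: 1.17 × 7.96 × 50 = 465.66 mm
late-season: 0.62 × 2.69 × 15 = 25.02 mm
Seasonal total = 503.49 mm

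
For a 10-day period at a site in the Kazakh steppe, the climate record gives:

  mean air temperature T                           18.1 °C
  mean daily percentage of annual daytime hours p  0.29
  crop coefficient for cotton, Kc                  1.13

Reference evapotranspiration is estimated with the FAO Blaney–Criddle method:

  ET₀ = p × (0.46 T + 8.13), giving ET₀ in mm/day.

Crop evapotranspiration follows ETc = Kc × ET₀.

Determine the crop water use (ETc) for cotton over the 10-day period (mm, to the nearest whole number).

54 mm

ET₀ = 0.29 × (0.46 × 18.1 + 8.13) = 0.29 × 16.456 = 4.7722 mm/d
ETc = Kc × ET₀ = 1.13 × 4.7722 = 5.3926 mm/d
Over 10 days: 5.3926 × 10 = 53.926 mm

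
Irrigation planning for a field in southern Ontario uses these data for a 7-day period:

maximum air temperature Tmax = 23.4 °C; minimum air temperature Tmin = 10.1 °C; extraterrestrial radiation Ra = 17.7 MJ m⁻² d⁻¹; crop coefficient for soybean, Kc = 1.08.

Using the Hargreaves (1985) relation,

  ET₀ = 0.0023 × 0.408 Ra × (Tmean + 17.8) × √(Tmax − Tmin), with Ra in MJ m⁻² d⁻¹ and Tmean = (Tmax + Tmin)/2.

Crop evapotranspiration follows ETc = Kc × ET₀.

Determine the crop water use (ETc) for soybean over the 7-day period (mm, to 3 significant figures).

15.8 mm

Tmean = (23.4 + 10.1)/2 = 16.75 °C
0.408 Ra = 0.408 × 17.7 = 7.2216 mm/d equivalent
ET₀ = 0.0023 × 7.2216 × (16.75 + 17.8) × √13.3 = 0.0023 × 7.2216 × 34.55 × 3.6469 = 2.0928 mm/d
ETc = Kc × ET₀ = 1.08 × 2.0928 = 2.2602 mm/d
Over 7 days: 2.2602 × 7 = 15.821 mm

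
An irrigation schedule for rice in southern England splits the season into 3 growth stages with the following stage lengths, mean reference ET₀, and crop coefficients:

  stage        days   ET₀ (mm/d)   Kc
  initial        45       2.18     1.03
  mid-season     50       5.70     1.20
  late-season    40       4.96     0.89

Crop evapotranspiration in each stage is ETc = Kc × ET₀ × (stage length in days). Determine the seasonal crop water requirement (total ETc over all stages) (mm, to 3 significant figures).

initial: 1.03 × 2.18 × 45 = 101.04 mm
mid-season: 1.20 × 5.70 × 50 = 342.00 mm
late-season: 0.89 × 4.96 × 40 = 176.58 mm
Seasonal total = 619.62 mm

620 mm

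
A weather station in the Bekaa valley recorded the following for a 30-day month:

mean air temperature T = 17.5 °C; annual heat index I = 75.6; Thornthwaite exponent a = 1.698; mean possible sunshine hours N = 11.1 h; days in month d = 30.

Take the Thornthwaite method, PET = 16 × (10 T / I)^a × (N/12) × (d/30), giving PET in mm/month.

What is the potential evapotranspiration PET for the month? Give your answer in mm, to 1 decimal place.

61.5 mm

10T/I = 10 × 17.5 / 75.6 = 2.3148
(10T/I)^a = 2.3148^1.698 = 4.1586
Uncorrected PET = 16 × 4.1586 = 66.538 mm
Correction = (N/12)(d/30) = (11.1/12)(30/30) = 0.9250
PET = 66.538 × 0.9250 = 61.548 mm/month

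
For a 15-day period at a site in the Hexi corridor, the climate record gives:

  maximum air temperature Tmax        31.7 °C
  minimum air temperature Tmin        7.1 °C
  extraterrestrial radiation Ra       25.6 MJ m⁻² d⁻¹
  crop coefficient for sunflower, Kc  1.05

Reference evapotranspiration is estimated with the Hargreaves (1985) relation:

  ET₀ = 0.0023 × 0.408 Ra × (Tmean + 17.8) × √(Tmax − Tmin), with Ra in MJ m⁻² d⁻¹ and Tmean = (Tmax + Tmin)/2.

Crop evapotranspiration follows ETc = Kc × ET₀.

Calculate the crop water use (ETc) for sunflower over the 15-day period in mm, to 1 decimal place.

Tmean = (31.7 + 7.1)/2 = 19.40 °C
0.408 Ra = 0.408 × 25.6 = 10.4448 mm/d equivalent
ET₀ = 0.0023 × 10.4448 × (19.40 + 17.8) × √24.6 = 0.0023 × 10.4448 × 37.20 × 4.9598 = 4.4324 mm/d
ETc = Kc × ET₀ = 1.05 × 4.4324 = 4.6540 mm/d
Over 15 days: 4.6540 × 15 = 69.810 mm

69.8 mm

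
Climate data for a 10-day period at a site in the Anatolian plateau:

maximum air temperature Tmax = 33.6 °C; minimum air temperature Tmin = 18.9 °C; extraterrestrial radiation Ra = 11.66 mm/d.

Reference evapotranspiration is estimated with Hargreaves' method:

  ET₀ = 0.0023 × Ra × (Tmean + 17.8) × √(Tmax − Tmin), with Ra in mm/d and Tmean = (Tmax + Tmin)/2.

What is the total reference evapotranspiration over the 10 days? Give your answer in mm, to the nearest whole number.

Tmean = (33.6 + 18.9)/2 = 26.25 °C
ET₀ = 0.0023 × 11.66 × (26.25 + 17.8) × √14.7 = 0.0023 × 11.66 × 44.05 × 3.8341 = 4.5293 mm/d
Over 10 days: 4.5293 × 10 = 45.293 mm

45 mm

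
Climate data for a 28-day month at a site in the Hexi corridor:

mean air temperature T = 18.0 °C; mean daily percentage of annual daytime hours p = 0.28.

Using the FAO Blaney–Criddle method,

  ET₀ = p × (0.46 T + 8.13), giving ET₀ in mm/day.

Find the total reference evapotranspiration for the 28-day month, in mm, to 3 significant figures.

ET₀ = 0.28 × (0.46 × 18.0 + 8.13) = 0.28 × 16.410 = 4.5948 mm/d
Monthly total = 4.5948 × 28 = 128.654 mm

129 mm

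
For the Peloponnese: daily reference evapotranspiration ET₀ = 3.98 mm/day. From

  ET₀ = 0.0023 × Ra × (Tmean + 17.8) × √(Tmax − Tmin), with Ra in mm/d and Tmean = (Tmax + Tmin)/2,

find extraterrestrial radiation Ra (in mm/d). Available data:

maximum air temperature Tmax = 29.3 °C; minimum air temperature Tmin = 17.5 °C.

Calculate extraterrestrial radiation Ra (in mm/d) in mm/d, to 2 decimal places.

Tmean = 23.40 °C; √ΔT = 3.4351
Ra = ET₀ / [0.0023 × (Tmean+17.8) × √ΔT] = 3.98 / (0.0023 × 41.20 × 3.4351) = 12.227 mm/d

12.23 mm/d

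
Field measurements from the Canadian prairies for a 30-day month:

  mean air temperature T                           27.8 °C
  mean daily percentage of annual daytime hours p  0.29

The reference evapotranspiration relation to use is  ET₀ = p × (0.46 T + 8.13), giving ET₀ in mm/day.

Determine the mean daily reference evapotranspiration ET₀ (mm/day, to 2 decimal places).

6.07 mm/day

ET₀ = 0.29 × (0.46 × 27.8 + 8.13) = 0.29 × 20.918 = 6.0662 mm/d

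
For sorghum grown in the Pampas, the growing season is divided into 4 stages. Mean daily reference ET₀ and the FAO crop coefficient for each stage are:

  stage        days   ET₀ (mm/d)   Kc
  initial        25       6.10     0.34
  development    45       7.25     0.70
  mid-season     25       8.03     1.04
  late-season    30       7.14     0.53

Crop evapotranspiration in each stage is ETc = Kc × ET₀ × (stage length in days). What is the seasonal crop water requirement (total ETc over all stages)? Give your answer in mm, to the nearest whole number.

initial: 0.34 × 6.10 × 25 = 51.85 mm
development: 0.70 × 7.25 × 45 = 228.38 mm
mid-season: 1.04 × 8.03 × 25 = 208.78 mm
late-season: 0.53 × 7.14 × 30 = 113.53 mm
Seasonal total = 602.54 mm

603 mm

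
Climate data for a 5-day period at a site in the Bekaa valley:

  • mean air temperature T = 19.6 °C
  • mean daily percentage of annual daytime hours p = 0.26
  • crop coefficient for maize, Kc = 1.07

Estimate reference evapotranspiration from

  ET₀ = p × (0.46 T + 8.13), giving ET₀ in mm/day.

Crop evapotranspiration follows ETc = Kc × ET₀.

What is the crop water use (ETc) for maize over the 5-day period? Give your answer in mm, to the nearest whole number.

ET₀ = 0.26 × (0.46 × 19.6 + 8.13) = 0.26 × 17.146 = 4.4580 mm/d
ETc = Kc × ET₀ = 1.07 × 4.4580 = 4.7701 mm/d
Over 5 days: 4.7701 × 5 = 23.851 mm

24 mm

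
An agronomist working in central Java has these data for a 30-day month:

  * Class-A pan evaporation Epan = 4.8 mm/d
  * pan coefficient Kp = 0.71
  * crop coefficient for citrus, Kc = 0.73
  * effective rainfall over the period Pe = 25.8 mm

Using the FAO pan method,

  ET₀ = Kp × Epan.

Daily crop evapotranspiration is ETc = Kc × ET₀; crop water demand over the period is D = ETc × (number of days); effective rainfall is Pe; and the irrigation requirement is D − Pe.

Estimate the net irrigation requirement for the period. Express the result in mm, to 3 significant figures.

ET₀ = 0.71 × 4.8 = 3.4080 mm/d
ETc = Kc × ET₀ = 0.73 × 3.4080 = 2.4878 mm/d
Crop demand D = ETc × 30 d = 2.4878 × 30 = 74.634 mm
D − Pe = 74.634 − 25.8 = 48.834 mm

48.8 mm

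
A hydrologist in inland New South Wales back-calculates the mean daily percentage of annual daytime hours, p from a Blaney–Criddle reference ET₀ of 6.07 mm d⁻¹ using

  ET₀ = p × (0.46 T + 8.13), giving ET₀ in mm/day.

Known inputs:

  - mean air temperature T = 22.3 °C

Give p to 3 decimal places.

p = ET₀ / (0.46 T + 8.13) = 6.07 / (0.46 × 22.3 + 8.13) = 6.07 / 18.388 = 0.3301

0.330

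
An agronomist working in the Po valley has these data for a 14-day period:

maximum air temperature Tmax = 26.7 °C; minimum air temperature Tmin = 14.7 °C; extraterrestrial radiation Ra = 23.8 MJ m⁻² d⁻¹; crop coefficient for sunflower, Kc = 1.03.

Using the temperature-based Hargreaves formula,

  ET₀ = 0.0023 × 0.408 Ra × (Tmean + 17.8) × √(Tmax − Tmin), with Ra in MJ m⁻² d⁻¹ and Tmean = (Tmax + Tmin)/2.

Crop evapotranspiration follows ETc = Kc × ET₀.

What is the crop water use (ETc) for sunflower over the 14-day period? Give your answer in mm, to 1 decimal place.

Tmean = (26.7 + 14.7)/2 = 20.70 °C
0.408 Ra = 0.408 × 23.8 = 9.7104 mm/d equivalent
ET₀ = 0.0023 × 9.7104 × (20.70 + 17.8) × √12.0 = 0.0023 × 9.7104 × 38.50 × 3.4641 = 2.9786 mm/d
ETc = Kc × ET₀ = 1.03 × 2.9786 = 3.0680 mm/d
Over 14 days: 3.0680 × 14 = 42.952 mm

43.0 mm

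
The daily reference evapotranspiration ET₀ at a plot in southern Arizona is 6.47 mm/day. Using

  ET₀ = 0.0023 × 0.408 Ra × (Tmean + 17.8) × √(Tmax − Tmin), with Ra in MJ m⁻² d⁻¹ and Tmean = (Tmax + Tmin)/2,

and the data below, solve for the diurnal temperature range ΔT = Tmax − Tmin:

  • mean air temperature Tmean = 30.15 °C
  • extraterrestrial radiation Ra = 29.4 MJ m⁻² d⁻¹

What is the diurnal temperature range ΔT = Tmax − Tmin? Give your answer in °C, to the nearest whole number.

24 °C

√ΔT = ET₀ / [0.0023 × 0.408 × Ra × (Tmean+17.8)] = 6.47 / (0.0023 × 11.9952 × 47.95) = 4.8908
ΔT = 4.8908² = 23.920 °C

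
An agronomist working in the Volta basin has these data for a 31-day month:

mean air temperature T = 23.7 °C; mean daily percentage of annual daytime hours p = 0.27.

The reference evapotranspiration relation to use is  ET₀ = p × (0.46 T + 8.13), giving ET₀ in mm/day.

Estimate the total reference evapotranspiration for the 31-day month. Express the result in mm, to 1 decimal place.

159.3 mm

ET₀ = 0.27 × (0.46 × 23.7 + 8.13) = 0.27 × 19.032 = 5.1386 mm/d
Monthly total = 5.1386 × 31 = 159.297 mm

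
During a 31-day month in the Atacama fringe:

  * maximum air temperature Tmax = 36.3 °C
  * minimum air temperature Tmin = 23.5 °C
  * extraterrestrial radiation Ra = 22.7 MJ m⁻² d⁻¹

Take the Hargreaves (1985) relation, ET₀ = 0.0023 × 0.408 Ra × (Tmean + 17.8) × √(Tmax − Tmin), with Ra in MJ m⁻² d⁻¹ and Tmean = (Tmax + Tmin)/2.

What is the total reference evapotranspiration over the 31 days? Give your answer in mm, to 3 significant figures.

113 mm

Tmean = (36.3 + 23.5)/2 = 29.90 °C
0.408 Ra = 0.408 × 22.7 = 9.2616 mm/d equivalent
ET₀ = 0.0023 × 9.2616 × (29.90 + 17.8) × √12.8 = 0.0023 × 9.2616 × 47.70 × 3.5777 = 3.6353 mm/d
Over 31 days: 3.6353 × 31 = 112.694 mm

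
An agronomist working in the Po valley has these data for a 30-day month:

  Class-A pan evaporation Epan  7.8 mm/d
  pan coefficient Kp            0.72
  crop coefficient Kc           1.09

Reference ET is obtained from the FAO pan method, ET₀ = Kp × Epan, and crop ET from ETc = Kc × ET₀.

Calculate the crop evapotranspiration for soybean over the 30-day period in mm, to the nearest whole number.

ET₀ = 0.72 × 7.8 = 5.6160 mm/d
ETc = Kc × ET₀ = 1.09 × 5.6160 = 6.1214 mm/d
Over 30 days: 6.1214 × 30 = 183.642 mm

184 mm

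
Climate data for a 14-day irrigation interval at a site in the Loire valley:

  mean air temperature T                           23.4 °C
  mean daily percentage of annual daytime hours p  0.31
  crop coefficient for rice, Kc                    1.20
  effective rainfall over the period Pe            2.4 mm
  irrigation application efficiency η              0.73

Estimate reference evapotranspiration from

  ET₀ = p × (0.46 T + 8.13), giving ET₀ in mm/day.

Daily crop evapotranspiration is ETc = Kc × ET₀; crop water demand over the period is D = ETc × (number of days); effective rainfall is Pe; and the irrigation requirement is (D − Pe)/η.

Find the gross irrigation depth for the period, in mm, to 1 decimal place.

131.5 mm

ET₀ = 0.31 × (0.46 × 23.4 + 8.13) = 0.31 × 18.894 = 5.8571 mm/d
ETc = Kc × ET₀ = 1.20 × 5.8571 = 7.0285 mm/d
Crop demand D = ETc × 14 d = 7.0285 × 14 = 98.399 mm
D − Pe = 98.399 − 2.4 = 95.999 mm
Gross irrigation = 95.999 / 0.73 = 131.505 mm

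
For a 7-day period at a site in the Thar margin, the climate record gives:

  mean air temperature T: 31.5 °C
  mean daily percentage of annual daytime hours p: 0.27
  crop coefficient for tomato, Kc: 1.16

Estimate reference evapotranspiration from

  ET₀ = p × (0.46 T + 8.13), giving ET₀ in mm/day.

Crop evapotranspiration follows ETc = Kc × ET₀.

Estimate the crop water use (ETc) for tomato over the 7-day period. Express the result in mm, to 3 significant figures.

ET₀ = 0.27 × (0.46 × 31.5 + 8.13) = 0.27 × 22.620 = 6.1074 mm/d
ETc = Kc × ET₀ = 1.16 × 6.1074 = 7.0846 mm/d
Over 7 days: 7.0846 × 7 = 49.592 mm

49.6 mm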